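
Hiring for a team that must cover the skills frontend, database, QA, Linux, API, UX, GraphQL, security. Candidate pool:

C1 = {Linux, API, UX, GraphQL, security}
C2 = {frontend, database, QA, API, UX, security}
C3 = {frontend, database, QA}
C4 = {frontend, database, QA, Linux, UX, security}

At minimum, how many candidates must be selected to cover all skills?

2

C1, C2 together cover {frontend, database, QA, Linux, API, UX, GraphQL, security} — every skill.
No single candidate contains all 8 skills, so 2 is optimal.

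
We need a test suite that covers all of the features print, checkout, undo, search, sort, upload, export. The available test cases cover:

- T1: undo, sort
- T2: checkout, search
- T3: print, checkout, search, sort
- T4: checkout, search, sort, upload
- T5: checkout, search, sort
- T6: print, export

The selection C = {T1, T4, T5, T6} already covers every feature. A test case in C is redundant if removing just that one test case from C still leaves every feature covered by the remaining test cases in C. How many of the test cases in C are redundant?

Drop T1: undo uncovered — not redundant.
Drop T4: upload uncovered — not redundant.
Drop T5: the rest still cover every feature — redundant.
Drop T6: print, export uncovered — not redundant.
1 redundant: T5.

1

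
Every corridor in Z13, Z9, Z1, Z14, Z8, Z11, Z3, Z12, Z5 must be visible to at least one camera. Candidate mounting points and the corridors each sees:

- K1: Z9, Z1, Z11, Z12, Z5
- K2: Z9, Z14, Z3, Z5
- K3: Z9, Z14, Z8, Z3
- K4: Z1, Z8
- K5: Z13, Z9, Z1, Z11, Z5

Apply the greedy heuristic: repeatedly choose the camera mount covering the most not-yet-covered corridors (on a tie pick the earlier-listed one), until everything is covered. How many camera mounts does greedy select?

3

Pick 1: K1 covers 5 new corridors (Z9, Z1, Z11, Z12, Z5).
Pick 2: K3 covers 3 new corridors (Z14, Z8, Z3).
Pick 3: K5 covers 1 new corridors (Z13).
Greedy uses 3 camera mounts.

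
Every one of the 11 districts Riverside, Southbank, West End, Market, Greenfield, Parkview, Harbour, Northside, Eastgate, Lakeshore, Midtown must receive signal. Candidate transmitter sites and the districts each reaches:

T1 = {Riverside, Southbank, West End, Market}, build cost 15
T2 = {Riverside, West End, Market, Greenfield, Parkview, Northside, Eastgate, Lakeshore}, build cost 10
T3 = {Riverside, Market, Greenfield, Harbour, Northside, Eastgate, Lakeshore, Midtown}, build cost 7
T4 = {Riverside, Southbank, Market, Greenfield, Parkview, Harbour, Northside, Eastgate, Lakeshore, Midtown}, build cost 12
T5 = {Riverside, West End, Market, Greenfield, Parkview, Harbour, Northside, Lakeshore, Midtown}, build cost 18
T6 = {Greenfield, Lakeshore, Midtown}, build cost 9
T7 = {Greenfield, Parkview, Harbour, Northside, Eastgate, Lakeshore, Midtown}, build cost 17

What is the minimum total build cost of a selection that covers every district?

22

T2, T4 cover every district at build cost 10 + 12 = 22.
Any cover uses at least 2 transmitter sites; among all covering selections none totals below 22.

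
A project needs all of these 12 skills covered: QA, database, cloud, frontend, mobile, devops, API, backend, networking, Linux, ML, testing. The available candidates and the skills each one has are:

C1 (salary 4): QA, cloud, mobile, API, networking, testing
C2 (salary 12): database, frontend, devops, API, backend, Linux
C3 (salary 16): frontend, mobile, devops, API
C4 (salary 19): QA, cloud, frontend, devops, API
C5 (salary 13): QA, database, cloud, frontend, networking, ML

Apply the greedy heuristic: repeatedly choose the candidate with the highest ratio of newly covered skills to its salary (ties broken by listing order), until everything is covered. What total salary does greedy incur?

29

Pick 1: C1 adds 6 new (QA, cloud, mobile, API, networking, testing) at salary 4 (ratio 6/4).
Pick 2: C2 adds 5 new (database, frontend, devops, backend, Linux) at salary 12 (ratio 5/12).
Pick 3: C5 adds 1 new (ML) at salary 13 (ratio 1/13).
Greedy total salary: 4 + 12 + 13 = 29.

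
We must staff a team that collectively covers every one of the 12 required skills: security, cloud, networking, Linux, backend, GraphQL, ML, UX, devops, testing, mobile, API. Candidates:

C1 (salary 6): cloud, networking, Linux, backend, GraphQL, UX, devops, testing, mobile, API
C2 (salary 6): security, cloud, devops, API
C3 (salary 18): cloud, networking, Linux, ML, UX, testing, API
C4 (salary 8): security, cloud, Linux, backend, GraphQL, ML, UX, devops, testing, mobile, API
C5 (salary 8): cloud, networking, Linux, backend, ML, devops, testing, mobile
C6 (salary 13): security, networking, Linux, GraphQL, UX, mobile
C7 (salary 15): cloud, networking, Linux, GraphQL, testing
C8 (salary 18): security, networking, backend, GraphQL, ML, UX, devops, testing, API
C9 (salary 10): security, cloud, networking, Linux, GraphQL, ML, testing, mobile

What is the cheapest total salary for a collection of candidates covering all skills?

14

C1, C4 cover every skill at salary 6 + 8 = 14.
Any cover uses at least 2 candidates; among all covering selections none totals below 14.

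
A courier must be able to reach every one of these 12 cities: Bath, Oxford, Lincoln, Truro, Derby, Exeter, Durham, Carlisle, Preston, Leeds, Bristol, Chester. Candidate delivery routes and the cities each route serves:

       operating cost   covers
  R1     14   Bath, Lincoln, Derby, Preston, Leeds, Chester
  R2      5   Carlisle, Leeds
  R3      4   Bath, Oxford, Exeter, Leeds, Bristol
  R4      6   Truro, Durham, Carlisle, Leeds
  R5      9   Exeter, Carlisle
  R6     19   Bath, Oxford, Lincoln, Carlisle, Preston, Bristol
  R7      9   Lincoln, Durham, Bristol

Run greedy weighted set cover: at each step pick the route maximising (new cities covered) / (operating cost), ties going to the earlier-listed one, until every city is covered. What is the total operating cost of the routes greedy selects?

24

Pick 1: R3 adds 5 new (Bath, Oxford, Exeter, Leeds, Bristol) at operating cost 4 (ratio 5/4).
Pick 2: R4 adds 3 new (Truro, Durham, Carlisle) at operating cost 6 (ratio 3/6).
Pick 3: R1 adds 4 new (Lincoln, Derby, Preston, Chester) at operating cost 14 (ratio 4/14).
Greedy total operating cost: 4 + 6 + 14 = 24.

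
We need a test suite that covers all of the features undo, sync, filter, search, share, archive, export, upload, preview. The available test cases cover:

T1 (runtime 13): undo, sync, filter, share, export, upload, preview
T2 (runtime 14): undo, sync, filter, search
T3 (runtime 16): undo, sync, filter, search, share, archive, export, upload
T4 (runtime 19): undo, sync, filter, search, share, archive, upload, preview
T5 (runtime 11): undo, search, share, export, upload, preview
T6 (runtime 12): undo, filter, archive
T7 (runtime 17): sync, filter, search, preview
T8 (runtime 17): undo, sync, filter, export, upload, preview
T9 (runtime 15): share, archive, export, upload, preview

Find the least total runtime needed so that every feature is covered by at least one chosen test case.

T3, T5 cover every feature at runtime 16 + 11 = 27.
Any cover uses at least 2 test cases; among all covering selections none totals below 27.

27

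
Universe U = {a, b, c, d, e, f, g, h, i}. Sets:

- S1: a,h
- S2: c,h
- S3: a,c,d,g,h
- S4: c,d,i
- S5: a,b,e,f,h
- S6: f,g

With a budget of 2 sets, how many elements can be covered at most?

8

Choosing S3, S5 covers {a, b, c, d, e, f, g, h} — 8 elements.
No choice of 2 sets does better; here i is left uncovered.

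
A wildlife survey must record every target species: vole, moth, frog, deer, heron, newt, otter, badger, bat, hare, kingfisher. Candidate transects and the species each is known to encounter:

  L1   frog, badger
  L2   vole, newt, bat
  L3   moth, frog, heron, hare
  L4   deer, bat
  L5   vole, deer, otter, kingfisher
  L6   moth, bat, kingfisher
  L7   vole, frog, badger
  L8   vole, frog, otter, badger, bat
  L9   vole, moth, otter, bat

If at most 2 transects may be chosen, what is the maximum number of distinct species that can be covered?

Choosing L3, L5 covers {vole, moth, frog, deer, heron, otter, hare, kingfisher} — 8 species.
No choice of 2 transects does better; here newt, badger, bat are left uncovered.

8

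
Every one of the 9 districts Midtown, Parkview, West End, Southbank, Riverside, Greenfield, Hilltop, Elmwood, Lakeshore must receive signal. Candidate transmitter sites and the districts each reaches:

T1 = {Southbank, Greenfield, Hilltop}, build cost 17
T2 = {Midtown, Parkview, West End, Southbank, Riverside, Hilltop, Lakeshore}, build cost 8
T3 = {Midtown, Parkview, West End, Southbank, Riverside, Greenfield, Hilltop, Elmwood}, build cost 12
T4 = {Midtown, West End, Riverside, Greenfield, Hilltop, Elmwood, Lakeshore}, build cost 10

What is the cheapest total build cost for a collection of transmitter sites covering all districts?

T2, T4 cover every district at build cost 8 + 10 = 18.
Any cover uses at least 2 transmitter sites; among all covering selections none totals below 18.

18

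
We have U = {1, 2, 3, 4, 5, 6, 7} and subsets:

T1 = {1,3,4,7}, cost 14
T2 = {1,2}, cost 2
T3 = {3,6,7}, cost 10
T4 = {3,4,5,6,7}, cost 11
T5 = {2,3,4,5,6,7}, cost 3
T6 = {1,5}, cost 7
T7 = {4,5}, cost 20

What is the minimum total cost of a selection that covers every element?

5

T2, T5 cover every element at cost 2 + 3 = 5.
Any cover uses at least 2 sets; among all covering selections none totals below 5.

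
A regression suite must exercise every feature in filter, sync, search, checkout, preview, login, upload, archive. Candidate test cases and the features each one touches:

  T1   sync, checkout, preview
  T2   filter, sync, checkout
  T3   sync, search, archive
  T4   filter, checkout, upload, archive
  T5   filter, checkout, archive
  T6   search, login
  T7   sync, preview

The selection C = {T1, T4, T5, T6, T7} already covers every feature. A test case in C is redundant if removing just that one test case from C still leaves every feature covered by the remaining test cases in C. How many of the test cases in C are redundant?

3

Drop T1: the rest still cover every feature — redundant.
Drop T4: upload uncovered — not redundant.
Drop T5: the rest still cover every feature — redundant.
Drop T6: search, login uncovered — not redundant.
Drop T7: the rest still cover every feature — redundant.
3 redundant: T1, T5, T7.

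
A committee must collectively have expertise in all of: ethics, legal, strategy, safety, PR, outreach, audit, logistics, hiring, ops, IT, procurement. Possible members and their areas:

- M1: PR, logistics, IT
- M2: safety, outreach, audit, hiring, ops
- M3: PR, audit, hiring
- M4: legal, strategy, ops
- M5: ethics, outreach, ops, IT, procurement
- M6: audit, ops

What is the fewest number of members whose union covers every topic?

4

M1, M2, M4, M5 together cover {ethics, legal, strategy, safety, PR, outreach, audit, logistics, hiring, ops, IT, procurement} — every topic.
No 3 of the 6 members cover everything (all 20 triples fall short), so 4 is minimum.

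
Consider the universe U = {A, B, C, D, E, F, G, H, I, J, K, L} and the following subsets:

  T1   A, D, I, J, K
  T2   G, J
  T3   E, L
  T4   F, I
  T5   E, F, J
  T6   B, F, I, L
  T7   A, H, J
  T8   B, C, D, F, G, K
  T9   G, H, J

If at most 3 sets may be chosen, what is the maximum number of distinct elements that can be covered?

11

Choosing T1, T3, T8 covers {A, B, C, D, E, F, G, I, J, K, L} — 11 elements.
No choice of 3 sets does better; here H is left uncovered.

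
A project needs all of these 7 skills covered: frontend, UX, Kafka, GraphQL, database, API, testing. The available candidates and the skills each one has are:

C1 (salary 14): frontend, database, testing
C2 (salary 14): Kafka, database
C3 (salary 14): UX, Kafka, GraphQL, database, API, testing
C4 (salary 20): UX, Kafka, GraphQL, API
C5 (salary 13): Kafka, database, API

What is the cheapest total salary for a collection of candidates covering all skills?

28

C1, C3 cover every skill at salary 14 + 14 = 28.
Any cover uses at least 2 candidates; among all covering selections none totals below 28.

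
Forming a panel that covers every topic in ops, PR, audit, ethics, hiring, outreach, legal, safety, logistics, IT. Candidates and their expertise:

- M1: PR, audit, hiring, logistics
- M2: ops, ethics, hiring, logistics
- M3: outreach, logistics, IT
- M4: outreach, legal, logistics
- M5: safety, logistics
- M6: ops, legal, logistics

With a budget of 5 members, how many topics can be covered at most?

10

Choosing M1, M2, M3, M4, M5 covers {ops, PR, audit, ethics, hiring, outreach, legal, safety, logistics, IT} — 10 topics.
That is all 10 topics.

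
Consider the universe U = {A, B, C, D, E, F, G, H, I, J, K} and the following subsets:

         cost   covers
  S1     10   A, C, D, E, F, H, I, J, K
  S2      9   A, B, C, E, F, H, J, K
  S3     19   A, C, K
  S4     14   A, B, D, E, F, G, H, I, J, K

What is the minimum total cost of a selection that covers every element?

23

S2, S4 cover every element at cost 9 + 14 = 23.
Any cover uses at least 2 sets; among all covering selections none totals below 23.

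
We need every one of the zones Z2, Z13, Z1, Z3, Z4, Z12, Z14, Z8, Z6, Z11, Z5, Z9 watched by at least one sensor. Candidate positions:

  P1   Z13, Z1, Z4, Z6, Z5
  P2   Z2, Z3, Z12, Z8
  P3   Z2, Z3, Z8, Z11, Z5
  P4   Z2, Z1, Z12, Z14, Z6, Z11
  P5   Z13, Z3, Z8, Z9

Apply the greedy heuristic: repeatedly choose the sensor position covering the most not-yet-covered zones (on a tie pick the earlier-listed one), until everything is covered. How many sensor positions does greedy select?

Pick 1: P4 covers 6 new zones (Z2, Z1, Z12, Z14, Z6, Z11).
Pick 2: P5 covers 4 new zones (Z13, Z3, Z8, Z9).
Pick 3: P1 covers 2 new zones (Z4, Z5).
Greedy uses 3 sensor positions.

3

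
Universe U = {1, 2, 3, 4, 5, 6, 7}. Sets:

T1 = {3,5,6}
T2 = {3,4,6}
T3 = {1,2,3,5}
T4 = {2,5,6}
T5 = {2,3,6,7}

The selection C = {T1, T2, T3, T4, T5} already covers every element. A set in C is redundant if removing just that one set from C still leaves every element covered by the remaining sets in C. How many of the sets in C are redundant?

2

Drop T1: the rest still cover every element — redundant.
Drop T2: 4 uncovered — not redundant.
Drop T3: 1 uncovered — not redundant.
Drop T4: the rest still cover every element — redundant.
Drop T5: 7 uncovered — not redundant.
2 redundant: T1, T4.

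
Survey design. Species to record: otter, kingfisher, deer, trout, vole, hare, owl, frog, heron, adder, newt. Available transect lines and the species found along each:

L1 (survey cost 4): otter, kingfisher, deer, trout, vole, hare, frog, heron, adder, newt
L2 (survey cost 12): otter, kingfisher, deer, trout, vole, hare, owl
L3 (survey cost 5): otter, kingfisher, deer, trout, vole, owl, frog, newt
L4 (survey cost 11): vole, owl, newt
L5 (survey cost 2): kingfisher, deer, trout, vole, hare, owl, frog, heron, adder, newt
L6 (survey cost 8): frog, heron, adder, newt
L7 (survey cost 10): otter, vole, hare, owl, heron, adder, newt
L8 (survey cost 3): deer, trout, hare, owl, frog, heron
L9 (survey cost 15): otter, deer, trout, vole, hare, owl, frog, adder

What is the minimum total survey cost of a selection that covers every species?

6

L1, L5 cover every species at survey cost 4 + 2 = 6.
Any cover uses at least 2 transects; among all covering selections none totals below 6.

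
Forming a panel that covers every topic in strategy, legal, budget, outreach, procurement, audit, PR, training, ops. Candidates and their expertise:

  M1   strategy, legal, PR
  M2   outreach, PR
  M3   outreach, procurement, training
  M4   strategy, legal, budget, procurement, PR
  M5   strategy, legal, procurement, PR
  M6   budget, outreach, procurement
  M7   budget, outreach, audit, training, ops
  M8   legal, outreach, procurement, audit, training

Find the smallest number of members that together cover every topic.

M4, M7 together cover {strategy, legal, budget, outreach, procurement, audit, PR, training, ops} — every topic.
No single member contains all 9 topics, so 2 is optimal.

2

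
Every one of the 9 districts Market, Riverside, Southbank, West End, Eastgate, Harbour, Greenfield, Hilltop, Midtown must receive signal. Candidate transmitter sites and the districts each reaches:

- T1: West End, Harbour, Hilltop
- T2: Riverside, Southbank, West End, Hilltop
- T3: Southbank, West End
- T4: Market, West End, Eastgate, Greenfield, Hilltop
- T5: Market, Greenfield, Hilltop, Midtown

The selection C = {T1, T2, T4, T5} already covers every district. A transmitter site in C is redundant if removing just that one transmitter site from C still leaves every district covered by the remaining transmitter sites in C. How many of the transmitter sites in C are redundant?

Drop T1: Harbour uncovered — not redundant.
Drop T2: Riverside, Southbank uncovered — not redundant.
Drop T4: Eastgate uncovered — not redundant.
Drop T5: Midtown uncovered — not redundant.
None of the transmitter sites in C is redundant.

0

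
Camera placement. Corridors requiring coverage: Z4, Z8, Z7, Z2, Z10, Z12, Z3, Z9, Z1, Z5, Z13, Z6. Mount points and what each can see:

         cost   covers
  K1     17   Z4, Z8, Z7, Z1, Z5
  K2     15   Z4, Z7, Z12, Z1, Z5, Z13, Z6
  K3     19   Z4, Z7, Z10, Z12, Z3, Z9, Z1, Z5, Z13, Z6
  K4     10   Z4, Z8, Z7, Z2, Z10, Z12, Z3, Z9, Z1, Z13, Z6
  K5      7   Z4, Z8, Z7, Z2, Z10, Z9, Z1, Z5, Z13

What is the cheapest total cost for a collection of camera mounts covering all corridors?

17

K4, K5 cover every corridor at cost 10 + 7 = 17.
Any cover uses at least 2 camera mounts; among all covering selections none totals below 17.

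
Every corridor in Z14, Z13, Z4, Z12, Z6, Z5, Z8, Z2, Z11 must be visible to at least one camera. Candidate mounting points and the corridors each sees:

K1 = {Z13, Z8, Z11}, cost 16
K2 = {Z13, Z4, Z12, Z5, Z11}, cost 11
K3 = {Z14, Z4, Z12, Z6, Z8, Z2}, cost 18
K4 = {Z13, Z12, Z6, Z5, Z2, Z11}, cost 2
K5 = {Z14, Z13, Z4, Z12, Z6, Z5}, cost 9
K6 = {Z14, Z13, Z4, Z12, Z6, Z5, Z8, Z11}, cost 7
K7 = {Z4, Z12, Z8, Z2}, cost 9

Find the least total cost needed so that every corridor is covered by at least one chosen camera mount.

9

K4, K6 cover every corridor at cost 2 + 7 = 9.
Any cover uses at least 2 camera mounts; among all covering selections none totals below 9.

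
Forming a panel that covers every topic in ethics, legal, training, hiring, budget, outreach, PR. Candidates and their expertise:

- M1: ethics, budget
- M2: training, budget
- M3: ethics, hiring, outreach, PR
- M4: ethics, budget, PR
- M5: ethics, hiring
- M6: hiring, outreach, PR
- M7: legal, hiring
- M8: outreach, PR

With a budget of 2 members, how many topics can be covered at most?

Choosing M2, M3 covers {ethics, training, hiring, budget, outreach, PR} — 6 topics.
No choice of 2 members does better; here legal is left uncovered.

6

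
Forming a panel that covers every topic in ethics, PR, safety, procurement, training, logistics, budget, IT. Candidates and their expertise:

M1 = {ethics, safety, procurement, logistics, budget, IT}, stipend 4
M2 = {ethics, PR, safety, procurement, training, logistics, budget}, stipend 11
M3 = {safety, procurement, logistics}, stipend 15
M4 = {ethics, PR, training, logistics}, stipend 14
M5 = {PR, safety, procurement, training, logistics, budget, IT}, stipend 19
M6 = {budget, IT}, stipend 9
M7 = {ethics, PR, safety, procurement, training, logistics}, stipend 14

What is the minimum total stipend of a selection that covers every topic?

15

M1, M2 cover every topic at stipend 4 + 11 = 15.
Any cover uses at least 2 members; among all covering selections none totals below 15.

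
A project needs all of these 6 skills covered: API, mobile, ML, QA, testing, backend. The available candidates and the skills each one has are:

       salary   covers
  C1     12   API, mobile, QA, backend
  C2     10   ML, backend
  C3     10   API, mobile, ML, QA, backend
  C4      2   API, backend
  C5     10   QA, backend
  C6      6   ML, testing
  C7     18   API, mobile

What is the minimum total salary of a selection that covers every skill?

C3, C6 cover every skill at salary 10 + 6 = 16.
Any cover uses at least 2 candidates; among all covering selections none totals below 16.

16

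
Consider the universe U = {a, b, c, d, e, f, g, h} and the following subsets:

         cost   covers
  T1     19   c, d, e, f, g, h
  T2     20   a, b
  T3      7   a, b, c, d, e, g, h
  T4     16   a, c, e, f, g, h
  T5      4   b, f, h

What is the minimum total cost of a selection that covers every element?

11

T3, T5 cover every element at cost 7 + 4 = 11.
Any cover uses at least 2 sets; among all covering selections none totals below 11.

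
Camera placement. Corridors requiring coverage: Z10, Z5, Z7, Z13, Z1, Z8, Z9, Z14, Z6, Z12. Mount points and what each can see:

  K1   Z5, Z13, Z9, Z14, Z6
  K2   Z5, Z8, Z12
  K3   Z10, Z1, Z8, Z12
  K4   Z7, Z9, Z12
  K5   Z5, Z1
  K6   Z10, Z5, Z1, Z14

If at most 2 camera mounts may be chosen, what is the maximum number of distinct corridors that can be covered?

Choosing K1, K3 covers {Z10, Z5, Z13, Z1, Z8, Z9, Z14, Z6, Z12} — 9 corridors.
No choice of 2 camera mounts does better; here Z7 is left uncovered.

9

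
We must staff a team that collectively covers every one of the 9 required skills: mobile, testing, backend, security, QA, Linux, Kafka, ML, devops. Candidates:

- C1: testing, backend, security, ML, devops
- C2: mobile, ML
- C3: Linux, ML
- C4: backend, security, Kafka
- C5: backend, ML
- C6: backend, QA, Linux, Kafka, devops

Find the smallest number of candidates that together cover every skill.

3

C1, C2, C6 together cover {mobile, testing, backend, security, QA, Linux, Kafka, ML, devops} — every skill.
No 2 of the 6 candidates cover everything (all 15 pairs fall short), so 3 is minimum.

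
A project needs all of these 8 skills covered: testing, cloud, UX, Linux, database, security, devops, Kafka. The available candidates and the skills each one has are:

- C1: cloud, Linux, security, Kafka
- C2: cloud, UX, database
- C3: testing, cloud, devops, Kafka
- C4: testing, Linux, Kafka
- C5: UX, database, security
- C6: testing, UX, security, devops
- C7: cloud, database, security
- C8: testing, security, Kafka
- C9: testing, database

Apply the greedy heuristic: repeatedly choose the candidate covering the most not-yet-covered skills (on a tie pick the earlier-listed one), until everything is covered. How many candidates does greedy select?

Pick 1: C1 covers 4 new skills (cloud, Linux, security, Kafka).
Pick 2: C6 covers 3 new skills (testing, UX, devops).
Pick 3: C2 covers 1 new skills (database).
Greedy uses 3 candidates.

3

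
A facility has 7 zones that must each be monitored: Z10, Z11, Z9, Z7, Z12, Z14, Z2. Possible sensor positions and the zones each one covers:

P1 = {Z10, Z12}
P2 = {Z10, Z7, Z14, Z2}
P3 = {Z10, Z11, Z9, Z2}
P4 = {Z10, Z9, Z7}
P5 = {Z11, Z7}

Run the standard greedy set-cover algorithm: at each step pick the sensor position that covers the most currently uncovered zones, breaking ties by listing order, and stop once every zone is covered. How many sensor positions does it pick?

3

Pick 1: P2 covers 4 new zones (Z10, Z7, Z14, Z2).
Pick 2: P3 covers 2 new zones (Z11, Z9).
Pick 3: P1 covers 1 new zones (Z12).
Greedy uses 3 sensor positions.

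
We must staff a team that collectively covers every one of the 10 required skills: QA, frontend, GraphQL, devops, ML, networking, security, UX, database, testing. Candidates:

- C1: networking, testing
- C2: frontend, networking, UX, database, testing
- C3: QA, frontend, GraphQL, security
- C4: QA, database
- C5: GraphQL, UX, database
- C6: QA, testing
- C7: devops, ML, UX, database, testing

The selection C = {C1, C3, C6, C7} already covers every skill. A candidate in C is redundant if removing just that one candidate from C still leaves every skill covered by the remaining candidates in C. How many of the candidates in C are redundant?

Drop C1: networking uncovered — not redundant.
Drop C3: frontend, GraphQL, security uncovered — not redundant.
Drop C6: the rest still cover every skill — redundant.
Drop C7: devops, ML, UX, database uncovered — not redundant.
1 redundant: C6.

1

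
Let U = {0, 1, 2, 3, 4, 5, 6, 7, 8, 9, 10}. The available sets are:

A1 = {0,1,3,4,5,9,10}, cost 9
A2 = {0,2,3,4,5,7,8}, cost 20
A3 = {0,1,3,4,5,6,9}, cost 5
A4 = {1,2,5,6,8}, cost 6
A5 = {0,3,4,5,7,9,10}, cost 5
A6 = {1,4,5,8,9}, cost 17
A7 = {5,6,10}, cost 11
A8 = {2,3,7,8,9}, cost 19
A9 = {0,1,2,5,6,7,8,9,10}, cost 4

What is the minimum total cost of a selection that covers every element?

9

A3, A9 cover every element at cost 5 + 4 = 9.
Any cover uses at least 2 sets; among all covering selections none totals below 9.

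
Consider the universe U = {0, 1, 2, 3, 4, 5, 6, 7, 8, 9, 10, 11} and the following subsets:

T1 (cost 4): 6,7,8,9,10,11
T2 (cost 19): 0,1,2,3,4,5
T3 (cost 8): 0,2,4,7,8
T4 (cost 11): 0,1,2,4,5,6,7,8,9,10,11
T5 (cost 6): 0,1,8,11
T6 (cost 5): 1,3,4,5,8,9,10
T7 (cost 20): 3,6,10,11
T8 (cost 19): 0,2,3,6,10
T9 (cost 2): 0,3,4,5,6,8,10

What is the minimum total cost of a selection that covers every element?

13

T4, T9 cover every element at cost 11 + 2 = 13.
Any cover uses at least 2 sets; among all covering selections none totals below 13.
Greedy by coverage-per-cost would pick T9, T1, T6, T3 for 19 — worse than the optimum 13.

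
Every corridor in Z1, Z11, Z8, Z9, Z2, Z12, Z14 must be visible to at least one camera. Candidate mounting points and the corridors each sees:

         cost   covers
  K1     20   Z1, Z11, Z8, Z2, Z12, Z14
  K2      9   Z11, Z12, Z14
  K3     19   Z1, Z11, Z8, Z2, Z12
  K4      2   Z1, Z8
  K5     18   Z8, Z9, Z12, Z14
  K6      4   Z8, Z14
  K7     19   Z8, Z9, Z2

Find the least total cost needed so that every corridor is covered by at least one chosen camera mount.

K2, K4, K7 cover every corridor at cost 9 + 2 + 19 = 30.
Any cover uses at least 2 camera mounts; among all covering selections none totals below 30.

30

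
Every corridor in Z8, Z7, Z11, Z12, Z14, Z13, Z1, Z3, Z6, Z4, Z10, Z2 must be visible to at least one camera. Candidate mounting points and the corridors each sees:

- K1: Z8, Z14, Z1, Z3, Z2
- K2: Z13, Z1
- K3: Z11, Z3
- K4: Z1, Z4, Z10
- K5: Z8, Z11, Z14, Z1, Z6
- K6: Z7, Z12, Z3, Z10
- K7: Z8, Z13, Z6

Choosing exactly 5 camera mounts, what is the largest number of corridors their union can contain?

12

Choosing K1, K2, K4, K5, K6 covers {Z8, Z7, Z11, Z12, Z14, Z13, Z1, Z3, Z6, Z4, Z10, Z2} — 12 corridors.
That is all 12 corridors.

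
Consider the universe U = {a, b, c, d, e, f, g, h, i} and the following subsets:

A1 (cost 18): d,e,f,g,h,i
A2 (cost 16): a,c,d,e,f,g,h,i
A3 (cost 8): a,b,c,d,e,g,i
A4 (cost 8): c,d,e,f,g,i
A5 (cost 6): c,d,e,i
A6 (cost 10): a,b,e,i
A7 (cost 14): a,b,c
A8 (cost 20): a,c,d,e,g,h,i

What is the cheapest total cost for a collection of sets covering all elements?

A2, A3 cover every element at cost 16 + 8 = 24.
Any cover uses at least 2 sets; among all covering selections none totals below 24.

24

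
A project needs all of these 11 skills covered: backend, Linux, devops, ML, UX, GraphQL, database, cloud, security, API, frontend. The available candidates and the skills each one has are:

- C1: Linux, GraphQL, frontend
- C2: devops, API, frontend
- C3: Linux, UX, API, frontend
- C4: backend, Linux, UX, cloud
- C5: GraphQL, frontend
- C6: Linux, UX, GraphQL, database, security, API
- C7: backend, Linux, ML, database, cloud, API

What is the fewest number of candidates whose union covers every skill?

3

C2, C6, C7 together cover {backend, Linux, devops, ML, UX, GraphQL, database, cloud, security, API, frontend} — every skill.
No 2 of the 7 candidates cover everything (all 21 pairs fall short), so 3 is minimum.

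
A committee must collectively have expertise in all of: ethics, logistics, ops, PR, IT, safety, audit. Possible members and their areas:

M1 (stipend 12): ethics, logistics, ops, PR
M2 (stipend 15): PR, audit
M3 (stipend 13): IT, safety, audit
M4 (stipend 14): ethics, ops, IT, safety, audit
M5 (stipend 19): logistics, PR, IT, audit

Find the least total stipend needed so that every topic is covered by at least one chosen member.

M1, M3 cover every topic at stipend 12 + 13 = 25.
Any cover uses at least 2 members; among all covering selections none totals below 25.

25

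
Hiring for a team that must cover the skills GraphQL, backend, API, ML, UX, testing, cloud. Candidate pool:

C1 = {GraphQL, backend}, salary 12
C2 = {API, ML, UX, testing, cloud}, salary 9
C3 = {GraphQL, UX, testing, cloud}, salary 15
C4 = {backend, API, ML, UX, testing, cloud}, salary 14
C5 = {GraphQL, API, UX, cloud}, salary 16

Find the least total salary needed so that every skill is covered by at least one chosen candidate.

C1, C2 cover every skill at salary 12 + 9 = 21.
Any cover uses at least 2 candidates; among all covering selections none totals below 21.

21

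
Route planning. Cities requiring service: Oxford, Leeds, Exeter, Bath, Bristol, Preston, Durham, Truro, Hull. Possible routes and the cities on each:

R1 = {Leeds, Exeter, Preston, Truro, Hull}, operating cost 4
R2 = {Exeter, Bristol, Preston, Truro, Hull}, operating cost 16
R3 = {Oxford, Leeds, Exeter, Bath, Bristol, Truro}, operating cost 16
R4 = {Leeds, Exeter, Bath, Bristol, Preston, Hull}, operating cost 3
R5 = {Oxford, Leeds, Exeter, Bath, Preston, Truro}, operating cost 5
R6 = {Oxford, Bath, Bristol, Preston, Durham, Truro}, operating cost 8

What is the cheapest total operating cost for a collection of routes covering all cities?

11

R4, R6 cover every city at operating cost 3 + 8 = 11.
Any cover uses at least 2 routes; among all covering selections none totals below 11.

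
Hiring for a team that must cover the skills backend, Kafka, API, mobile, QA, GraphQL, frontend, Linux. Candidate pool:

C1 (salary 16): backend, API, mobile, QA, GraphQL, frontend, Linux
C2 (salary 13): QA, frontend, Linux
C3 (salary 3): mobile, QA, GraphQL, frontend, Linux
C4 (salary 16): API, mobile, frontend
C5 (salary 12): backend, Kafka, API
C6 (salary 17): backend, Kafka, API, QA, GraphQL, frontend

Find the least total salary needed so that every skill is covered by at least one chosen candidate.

15

C3, C5 cover every skill at salary 3 + 12 = 15.
Any cover uses at least 2 candidates; among all covering selections none totals below 15.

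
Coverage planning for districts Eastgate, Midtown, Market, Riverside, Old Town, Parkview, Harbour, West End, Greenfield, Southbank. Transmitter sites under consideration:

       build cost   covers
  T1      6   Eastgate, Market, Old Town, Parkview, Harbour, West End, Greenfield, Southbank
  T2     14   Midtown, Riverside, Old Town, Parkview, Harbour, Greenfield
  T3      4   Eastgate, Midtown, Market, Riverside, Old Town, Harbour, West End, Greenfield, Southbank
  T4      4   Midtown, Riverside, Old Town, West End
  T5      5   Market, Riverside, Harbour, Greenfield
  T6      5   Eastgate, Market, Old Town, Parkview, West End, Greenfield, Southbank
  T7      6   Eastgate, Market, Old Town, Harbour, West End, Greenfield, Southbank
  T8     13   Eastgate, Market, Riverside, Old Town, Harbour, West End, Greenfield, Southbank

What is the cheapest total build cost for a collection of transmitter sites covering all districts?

T3, T6 cover every district at build cost 4 + 5 = 9.
Any cover uses at least 2 transmitter sites; among all covering selections none totals below 9.

9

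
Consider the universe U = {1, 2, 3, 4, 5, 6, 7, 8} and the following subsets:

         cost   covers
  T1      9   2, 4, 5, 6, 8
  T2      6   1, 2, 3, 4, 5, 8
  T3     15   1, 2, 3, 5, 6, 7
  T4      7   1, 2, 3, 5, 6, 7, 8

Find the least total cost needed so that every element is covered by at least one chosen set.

T2, T4 cover every element at cost 6 + 7 = 13.
Any cover uses at least 2 sets; among all covering selections none totals below 13.

13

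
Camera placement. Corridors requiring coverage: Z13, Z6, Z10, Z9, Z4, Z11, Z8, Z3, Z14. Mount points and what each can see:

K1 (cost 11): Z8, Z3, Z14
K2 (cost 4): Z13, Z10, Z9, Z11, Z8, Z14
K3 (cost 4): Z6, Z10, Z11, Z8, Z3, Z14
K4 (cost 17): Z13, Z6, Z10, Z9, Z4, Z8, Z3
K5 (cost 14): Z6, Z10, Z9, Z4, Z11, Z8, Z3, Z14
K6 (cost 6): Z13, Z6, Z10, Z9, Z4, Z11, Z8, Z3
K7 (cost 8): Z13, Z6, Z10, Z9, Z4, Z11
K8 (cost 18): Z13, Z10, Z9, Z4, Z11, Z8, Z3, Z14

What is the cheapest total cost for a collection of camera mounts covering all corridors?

K2, K6 cover every corridor at cost 4 + 6 = 10.
Any cover uses at least 2 camera mounts; among all covering selections none totals below 10.

10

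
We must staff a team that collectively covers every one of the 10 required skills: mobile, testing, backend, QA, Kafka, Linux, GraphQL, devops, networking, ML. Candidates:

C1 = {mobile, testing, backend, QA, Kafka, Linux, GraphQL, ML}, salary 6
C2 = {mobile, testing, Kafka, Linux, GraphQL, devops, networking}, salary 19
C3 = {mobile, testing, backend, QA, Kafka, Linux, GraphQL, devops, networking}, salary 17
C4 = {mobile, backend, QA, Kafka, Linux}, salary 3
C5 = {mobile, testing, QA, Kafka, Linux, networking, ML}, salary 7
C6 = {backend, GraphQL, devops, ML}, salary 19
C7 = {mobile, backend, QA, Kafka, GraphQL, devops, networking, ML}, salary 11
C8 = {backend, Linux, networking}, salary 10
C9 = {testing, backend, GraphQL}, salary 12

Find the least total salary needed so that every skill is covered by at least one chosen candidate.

17

C1, C7 cover every skill at salary 6 + 11 = 17.
Any cover uses at least 2 candidates; among all covering selections none totals below 17.
Greedy by coverage-per-salary would pick C4, C1, C7 for 20 — worse than the optimum 17.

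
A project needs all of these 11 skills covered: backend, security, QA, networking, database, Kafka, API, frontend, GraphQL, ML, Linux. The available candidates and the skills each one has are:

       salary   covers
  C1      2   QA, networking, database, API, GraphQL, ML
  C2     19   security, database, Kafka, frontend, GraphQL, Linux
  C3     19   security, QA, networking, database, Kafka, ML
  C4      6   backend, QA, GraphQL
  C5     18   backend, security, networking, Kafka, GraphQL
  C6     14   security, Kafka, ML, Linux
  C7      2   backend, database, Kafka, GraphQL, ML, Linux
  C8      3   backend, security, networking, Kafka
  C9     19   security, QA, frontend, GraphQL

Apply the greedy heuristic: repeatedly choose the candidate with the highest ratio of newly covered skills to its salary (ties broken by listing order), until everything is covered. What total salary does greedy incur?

Pick 1: C1 adds 6 new (QA, networking, database, API, GraphQL, ML) at salary 2 (ratio 6/2).
Pick 2: C7 adds 3 new (backend, Kafka, Linux) at salary 2 (ratio 3/2).
Pick 3: C8 adds 1 new (security) at salary 3 (ratio 1/3).
Pick 4: C2 adds 1 new (frontend) at salary 19 (ratio 1/19).
Greedy total salary: 2 + 2 + 3 + 19 = 26. (The true optimum is 23, so greedy overshoots here.)

26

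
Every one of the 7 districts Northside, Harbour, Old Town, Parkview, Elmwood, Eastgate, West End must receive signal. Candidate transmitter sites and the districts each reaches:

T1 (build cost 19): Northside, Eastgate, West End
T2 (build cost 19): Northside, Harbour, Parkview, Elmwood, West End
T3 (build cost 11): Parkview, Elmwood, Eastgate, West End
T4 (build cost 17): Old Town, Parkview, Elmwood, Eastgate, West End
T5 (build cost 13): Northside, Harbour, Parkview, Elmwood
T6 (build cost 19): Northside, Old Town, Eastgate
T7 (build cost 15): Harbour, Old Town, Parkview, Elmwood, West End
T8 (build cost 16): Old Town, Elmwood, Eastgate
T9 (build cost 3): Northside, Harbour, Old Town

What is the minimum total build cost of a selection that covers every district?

14

T3, T9 cover every district at build cost 11 + 3 = 14.
Any cover uses at least 2 transmitter sites; among all covering selections none totals below 14.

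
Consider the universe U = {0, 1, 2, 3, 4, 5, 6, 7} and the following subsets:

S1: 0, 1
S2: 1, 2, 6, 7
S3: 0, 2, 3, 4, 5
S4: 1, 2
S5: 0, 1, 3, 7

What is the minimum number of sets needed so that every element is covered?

S2, S3 together cover {0, 1, 2, 3, 4, 5, 6, 7} — every element.
No single set contains all 8 elements, so 2 is optimal.

2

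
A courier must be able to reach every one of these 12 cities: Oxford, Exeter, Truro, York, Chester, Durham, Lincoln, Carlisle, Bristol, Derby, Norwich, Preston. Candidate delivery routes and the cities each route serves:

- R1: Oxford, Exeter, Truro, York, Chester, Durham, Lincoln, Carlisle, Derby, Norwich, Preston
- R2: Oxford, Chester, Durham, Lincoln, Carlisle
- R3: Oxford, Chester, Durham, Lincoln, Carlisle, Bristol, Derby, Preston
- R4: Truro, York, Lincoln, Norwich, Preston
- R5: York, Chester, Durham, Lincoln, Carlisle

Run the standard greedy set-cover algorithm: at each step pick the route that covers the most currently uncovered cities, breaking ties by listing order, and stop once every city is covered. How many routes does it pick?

2

Pick 1: R1 covers 11 new cities (Oxford, Exeter, Truro, York, Chester, Durham, Lincoln, Carlisle, Derby, Norwich, Preston).
Pick 2: R3 covers 1 new cities (Bristol).
Greedy uses 2 routes.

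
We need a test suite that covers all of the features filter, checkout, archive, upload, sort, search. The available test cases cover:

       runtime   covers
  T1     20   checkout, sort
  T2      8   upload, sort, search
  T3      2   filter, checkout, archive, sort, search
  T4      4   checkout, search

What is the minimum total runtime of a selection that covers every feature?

10

T2, T3 cover every feature at runtime 8 + 2 = 10.
Any cover uses at least 2 test cases; among all covering selections none totals below 10.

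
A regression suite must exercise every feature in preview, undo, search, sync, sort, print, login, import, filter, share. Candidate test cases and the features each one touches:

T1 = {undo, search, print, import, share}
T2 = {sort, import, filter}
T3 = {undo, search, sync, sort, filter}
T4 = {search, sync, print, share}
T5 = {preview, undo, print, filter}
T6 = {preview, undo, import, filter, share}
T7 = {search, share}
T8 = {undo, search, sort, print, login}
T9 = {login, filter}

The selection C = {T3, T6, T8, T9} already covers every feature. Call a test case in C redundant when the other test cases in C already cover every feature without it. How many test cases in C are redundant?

1

Drop T3: sync uncovered — not redundant.
Drop T6: preview, import, share uncovered — not redundant.
Drop T8: print uncovered — not redundant.
Drop T9: the rest still cover every feature — redundant.
1 redundant: T9.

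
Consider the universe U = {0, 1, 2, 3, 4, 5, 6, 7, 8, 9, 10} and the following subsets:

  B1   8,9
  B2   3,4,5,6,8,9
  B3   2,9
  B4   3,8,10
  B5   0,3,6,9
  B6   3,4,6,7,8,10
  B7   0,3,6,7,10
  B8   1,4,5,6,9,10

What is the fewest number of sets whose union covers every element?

B1, B3, B7, B8 together cover {0, 1, 2, 3, 4, 5, 6, 7, 8, 9, 10} — every element.
No 3 of the 8 sets cover everything (all 56 triples fall short), so 4 is minimum.

4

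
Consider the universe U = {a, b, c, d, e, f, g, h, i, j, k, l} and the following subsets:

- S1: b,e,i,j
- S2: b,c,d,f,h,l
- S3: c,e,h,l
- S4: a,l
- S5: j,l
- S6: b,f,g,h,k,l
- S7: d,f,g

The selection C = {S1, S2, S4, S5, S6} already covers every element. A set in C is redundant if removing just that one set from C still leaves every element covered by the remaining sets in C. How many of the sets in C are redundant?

Drop S1: e, i uncovered — not redundant.
Drop S2: c, d uncovered — not redundant.
Drop S4: a uncovered — not redundant.
Drop S5: the rest still cover every element — redundant.
Drop S6: g, k uncovered — not redundant.
1 redundant: S5.

1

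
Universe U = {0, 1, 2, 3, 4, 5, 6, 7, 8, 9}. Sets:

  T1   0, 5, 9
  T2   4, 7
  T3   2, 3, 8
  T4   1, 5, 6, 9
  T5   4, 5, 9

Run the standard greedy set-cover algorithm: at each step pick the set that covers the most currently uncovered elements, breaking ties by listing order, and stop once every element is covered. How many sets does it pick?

Pick 1: T4 covers 4 new elements (1, 5, 6, 9).
Pick 2: T3 covers 3 new elements (2, 3, 8).
Pick 3: T2 covers 2 new elements (4, 7).
Pick 4: T1 covers 1 new elements (0).
Greedy uses 4 sets.

4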